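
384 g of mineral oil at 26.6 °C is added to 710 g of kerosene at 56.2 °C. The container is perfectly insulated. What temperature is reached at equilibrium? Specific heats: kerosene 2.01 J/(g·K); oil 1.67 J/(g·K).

Conservation of energy gives ΣQ = 0:
710·2.01·(T − 56.2) + 384·1.67·(T − 26.6) = 0
1427.1(T − 56.2) + 641.28(T − 26.6) = 0
2068.4 T = 97261
T = 97261/2068.4 ≈ 47.02 °C

T_f ≈ 47.0 °C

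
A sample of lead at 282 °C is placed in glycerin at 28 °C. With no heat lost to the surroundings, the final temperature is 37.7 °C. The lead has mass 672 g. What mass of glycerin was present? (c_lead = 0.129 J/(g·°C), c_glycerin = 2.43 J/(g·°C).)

Heat lost by the lead = heat gained by the glycerin:
672·0.129·(282 − 37.7) = m·2.43·(37.7 − 28)
23.57 m = 21178  ⇒  m ≈ 898.5 g

m ≈ 898 g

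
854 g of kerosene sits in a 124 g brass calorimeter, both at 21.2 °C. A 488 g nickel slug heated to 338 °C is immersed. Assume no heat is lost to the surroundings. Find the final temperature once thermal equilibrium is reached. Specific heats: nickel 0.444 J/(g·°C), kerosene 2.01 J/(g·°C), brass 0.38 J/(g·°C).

Heat gained plus heat lost sum to zero:
488×0.444×(T − 338) + 854×2.01×(T − 21.2) + 124×0.38×(T − 21.2) = 0
1980.3 T = 110625
T = 110625 / 1980.3 = 55.9 °C

T_f ≈ 55.9 °C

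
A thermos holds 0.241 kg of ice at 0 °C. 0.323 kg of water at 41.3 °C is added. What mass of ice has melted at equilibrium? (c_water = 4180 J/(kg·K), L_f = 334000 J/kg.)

m_melted ≈ 0.167 kg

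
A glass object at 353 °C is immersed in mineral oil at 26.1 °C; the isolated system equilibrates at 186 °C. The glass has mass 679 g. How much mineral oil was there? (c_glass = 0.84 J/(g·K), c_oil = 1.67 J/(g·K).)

|Q_glass| = |Q_oil|:
679×0.84×(353 − 186) = m×1.67×(186 − 26.1)
267.03 m = 95250  ⇒  m ≈ 356.7 g

m ≈ 357 g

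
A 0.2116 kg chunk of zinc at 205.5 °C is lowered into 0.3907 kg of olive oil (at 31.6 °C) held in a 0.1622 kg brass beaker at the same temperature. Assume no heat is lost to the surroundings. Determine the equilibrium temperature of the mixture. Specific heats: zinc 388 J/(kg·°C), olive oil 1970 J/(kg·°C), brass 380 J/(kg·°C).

T_f is the heat-capacity-weighted average of the initial temperatures:
T_f = (82.1*205.5 + 769.68*31.6 + 61.64*31.6) / (82.1 + 769.68 + 61.64)
    = 43141 / 913.42 ≈ 47.23 °C

T_f ≈ 47.2 °C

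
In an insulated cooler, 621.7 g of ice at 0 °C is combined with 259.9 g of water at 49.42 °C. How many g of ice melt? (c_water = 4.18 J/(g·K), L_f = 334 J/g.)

Cooling the water to 0 °C releases 259.9·4.18·49.42 = 53689 J.
Fully melting the ice requires m_ice L_f = 621.7·334 = 207648 J.
That's not enough to melt it all — equilibrium is at 0 °C with ice remaining.
m_melted·334 = 53689  ⇒  m_melted ≈ 160.7 g.

m_melted ≈ 161 g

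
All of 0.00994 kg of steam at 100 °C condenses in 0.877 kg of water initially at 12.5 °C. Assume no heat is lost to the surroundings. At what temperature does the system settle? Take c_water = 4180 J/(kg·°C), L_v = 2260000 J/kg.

T_f ≈ 19.5 °C

Setting the total heat transfer to zero:
steam→water at 100 °C releases m L_v = 0.00994·2260000 = 22464; condensed water 100 °C→T: 41.55(T − 100); water warms: 0.877·4180·(T − 12.5) = 3665.9(T − 12.5)
3707.4 T = 22464 + 4154.9 + 45823 = 72443
T ≈ 19.54 °C — below 100 °C, confirming all the steam condensed.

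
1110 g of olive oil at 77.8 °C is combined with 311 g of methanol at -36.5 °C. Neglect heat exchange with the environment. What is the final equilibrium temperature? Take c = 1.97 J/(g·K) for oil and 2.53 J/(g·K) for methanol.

T_f ≈ 47.6 °C

Heat gained plus heat lost sum to zero:
1110×1.97×(T − 77.8) + 311×2.53×(T − (-36.5)) = 0
2973.5 T = 141406
T = 141406/2973.5 ≈ 47.55 °C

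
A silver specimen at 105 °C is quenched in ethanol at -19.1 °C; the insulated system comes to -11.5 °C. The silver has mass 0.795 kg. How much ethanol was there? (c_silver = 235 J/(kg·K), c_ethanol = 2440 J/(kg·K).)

m ≈ 1.17 kg

Conservation of energy gives ΣQ = 0:
0.795·235·(-11.5 − 105) + m·2440·(-11.5 − (-19.1)) = 0
18544 m = 21765
m = 21765/18544 ≈ 1.174 kg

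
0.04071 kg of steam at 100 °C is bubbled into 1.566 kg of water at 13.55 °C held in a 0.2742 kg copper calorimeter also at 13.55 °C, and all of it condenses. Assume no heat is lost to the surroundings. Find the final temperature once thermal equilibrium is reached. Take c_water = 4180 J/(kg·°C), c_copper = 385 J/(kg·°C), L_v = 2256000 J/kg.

T_f ≈ 29.2 °C

Conservation of energy gives ΣQ = 0:
latent heat released on condensation: 0.04071×2256000 = 91842; condensed water 100 °C→T: 170.17(T − 100); water warms: 1.566×4180×(T − 13.55) = 6545.9(T − 13.55); copper cup: 0.2742×385×(T − 13.55) = 105.57(T − 13.55)
6821.6 T = 91842 + 17017 + 90127 = 198986
T ≈ 29.17 °C — below 100 °C, confirming all the steam condensed.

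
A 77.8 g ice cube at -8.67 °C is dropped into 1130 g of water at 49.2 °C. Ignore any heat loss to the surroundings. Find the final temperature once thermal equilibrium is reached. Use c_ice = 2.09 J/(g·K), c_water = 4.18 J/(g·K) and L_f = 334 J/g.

T_f ≈ 40.6 °C

Sum of m c ΔT and latent-heat terms is zero:
warm ice to 0 °C: 77.8·2.09·(0 − (-8.67)) = 1409.8
  melt ice: 77.8·334 = 25985
  warm the meltwater: 325.2 T
  water: 4723.4(T − 49.2)
5048.6 T = 232391 − 27395 = 204996
T ≈ 40.60 °C (positive, so assuming full melt was valid).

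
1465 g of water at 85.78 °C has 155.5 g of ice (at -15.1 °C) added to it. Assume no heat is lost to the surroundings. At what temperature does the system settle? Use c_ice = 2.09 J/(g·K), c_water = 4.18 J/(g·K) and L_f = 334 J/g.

T_f ≈ 69.2 °C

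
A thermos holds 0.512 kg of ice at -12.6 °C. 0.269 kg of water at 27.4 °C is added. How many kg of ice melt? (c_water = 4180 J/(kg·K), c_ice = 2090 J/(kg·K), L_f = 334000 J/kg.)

m_melted ≈ 0.0519 kg

Cooling the water to 0 °C releases 0.269×4180×27.4 = 30809 J.
Of that, 0.512×2090×12.6 = 13483 J goes to bring the ice to 0 °C, leaving 17326 J.
Fully melting the ice requires m_ice L_f = 0.512×334000 = 171008 J.
17326 J < 171008 J, so only part of the ice melts and the system sits at 0 °C.
Mass melted = 17326/334000 ≈ 0.05187 kg.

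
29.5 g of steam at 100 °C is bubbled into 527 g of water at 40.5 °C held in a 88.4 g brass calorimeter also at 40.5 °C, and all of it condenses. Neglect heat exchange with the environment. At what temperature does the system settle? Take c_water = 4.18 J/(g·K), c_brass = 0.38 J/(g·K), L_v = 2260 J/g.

Sum of m c ΔT and latent-heat terms is zero:
condense steam: −29.5×2260 = −66670
  condensed water 100 °C→T: 123.31(T − 100)
  water warms: 527×4.18×(T − 40.5) = 2202.9(T − 40.5)
  cup: 33.59(T − 40.5)
2359.8 T = 66670 + 12331 + 90576 = 169577
T ≈ 71.86 °C — below 100 °C, confirming all the steam condensed.

T_f ≈ 71.9 °C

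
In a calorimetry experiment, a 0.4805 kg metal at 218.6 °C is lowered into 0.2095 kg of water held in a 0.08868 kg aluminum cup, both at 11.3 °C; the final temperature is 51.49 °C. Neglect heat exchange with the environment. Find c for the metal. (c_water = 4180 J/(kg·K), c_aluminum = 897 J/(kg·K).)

c ≈ 478 J/(kg·K)

Heat gained plus heat lost sum to zero:
0.4805×c×(51.49 − 218.6) + 0.2095×4180×(51.49 − 11.3) + 0.08868×897×(51.49 − 11.3) = 0
-80.3 c = -38392
c = -38392/-80.3 ≈ 478.1 J/(kg·K)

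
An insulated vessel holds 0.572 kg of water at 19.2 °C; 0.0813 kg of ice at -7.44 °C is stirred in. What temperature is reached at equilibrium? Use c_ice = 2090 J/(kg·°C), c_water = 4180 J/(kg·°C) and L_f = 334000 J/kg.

Setting the total heat transfer to zero:
ice -7.44→0 °C: 0.0813·2090·7.44 = 1264.2
  latent heat to melt: 0.0813·334000 = 27154
  warm the meltwater: 339.83 T
  water cools: 0.572·4180·(T − 19.2) = 2391(T − 19.2)
2730.8 T = 45906 − 28418 = 17488
T ≈ 6.40 °C. Since T > 0 °C, the all-ice-melts assumption holds.

T_f ≈ 6.4 °C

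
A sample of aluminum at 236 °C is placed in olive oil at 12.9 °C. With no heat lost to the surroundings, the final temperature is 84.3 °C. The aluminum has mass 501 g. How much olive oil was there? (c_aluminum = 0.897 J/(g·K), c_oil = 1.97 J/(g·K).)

m ≈ 485 g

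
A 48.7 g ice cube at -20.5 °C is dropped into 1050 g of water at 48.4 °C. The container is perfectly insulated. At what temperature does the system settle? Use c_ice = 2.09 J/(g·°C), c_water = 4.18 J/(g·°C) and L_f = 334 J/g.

T_f ≈ 42.3 °C

Sum of m c ΔT and latent-heat terms is zero:
warm ice to 0 °C: 48.7·2.09·(0 − (-20.5)) = 2086.6
  melt ice: 48.7·334 = 16266
  meltwater 0→T: 48.7·4.18·T = 203.57 T
  water: 4389(T − 48.4)
4592.6 T = 212428 − 18352 = 194075
T ≈ 42.26 °C. Since T > 0 °C, the all-ice-melts assumption holds.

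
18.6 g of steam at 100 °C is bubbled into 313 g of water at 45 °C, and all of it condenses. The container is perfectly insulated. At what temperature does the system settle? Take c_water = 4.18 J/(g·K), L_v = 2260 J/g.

Conservation of energy gives ΣQ = 0:
steam→water at 100 °C releases m L_v = 18.6·2260 = 42036; condensate cools 100→T: 18.6·4.18·(T − 100) = 77.75(T − 100); original water: 1308.3(T − 45)
1386.1 T = 42036 + 7774.8 + 58875 = 108686
T ≈ 78.41 °C (< 100 °C, so full condensation is consistent).

T_f ≈ 78.4 °C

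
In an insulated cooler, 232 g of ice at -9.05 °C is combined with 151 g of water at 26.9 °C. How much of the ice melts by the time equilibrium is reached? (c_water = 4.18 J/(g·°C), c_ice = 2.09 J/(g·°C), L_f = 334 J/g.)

Heat available from the water dropping to 0 °C: 151·4.18·26.9 = 16979 J.
Of that, 232·2.09·9.05 = 4388.2 J goes to bring the ice to 0 °C, leaving 12591 J.
To melt every bit of ice: 232·334 = 77488 J.
That's not enough to melt it all — equilibrium is at 0 °C with ice remaining.
m_melted·334 = 12591  ⇒  m_melted ≈ 37.7 g.

m_melted ≈ 37.7 g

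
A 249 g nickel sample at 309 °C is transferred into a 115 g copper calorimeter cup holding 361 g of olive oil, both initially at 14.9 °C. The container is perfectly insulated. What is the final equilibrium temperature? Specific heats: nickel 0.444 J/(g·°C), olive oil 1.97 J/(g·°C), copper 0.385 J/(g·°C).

T_f ≈ 52.4 °C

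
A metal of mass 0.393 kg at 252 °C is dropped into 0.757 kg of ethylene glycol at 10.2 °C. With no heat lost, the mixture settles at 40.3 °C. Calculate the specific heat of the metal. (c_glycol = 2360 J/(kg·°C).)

c ≈ 646 J/(kg·°C)

Setting the total heat transfer to zero:
0.393·c·(40.3 − 252) + 0.757·2360·(40.3 − 10.2) = 0
-83.2 c = -53774
c = -53774/-83.2 ≈ 646.3 J/(kg·°C)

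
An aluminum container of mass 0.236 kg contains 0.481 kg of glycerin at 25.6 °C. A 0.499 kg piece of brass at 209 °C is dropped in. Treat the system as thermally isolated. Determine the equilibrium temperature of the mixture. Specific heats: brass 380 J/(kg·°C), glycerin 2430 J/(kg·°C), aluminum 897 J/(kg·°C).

T_f ≈ 47.7 °C

Taking heat into each body as positive, Σ m c ΔT = 0:
0.499×380×(T − 209) + 0.481×2430×(T − 25.6) + 0.236×897×(T − 25.6) = 0
1570.1 T = 74972
T = 74972 / 1570.1 = 47.7 °C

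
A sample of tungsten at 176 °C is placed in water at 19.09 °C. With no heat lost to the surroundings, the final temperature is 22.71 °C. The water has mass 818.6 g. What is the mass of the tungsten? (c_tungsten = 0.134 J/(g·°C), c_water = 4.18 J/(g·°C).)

m ≈ 603 g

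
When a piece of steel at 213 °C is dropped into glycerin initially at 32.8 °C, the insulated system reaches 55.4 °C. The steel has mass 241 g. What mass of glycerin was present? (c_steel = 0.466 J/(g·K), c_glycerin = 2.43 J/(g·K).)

Taking heat into each body as positive, Σ m c ΔT = 0:
241×0.466×(55.4 − 213) + m×2.43×(55.4 − 32.8) = 0
54.92 m = 17699
m = 17699/54.92 ≈ 322.3 g

m ≈ 322 g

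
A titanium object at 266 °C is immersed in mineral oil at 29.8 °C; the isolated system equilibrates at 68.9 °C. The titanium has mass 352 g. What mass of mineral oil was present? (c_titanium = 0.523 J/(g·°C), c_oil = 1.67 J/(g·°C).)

m ≈ 556 g

Heat lost by the titanium = heat gained by the oil:
352×0.523×(266 − 68.9) = m×1.67×(68.9 − 29.8)
65.3 m = 36285  ⇒  m ≈ 555.7 g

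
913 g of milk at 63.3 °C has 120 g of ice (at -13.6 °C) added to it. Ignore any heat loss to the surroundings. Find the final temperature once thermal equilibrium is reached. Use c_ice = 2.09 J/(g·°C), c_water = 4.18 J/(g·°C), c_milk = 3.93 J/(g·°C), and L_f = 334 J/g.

Let T be the final temperature. ΣQ_i = 0:
warm ice to 0 °C: 120·2.09·(0 − (-13.6)) = 3410.9
  fusion: m_ice L_f = 120·334 = 40080
  meltwater 0→T: 120·4.18·T = 501.6 T
  milk cools: 913·3.93·(T − 63.3) = 3588.1(T − 63.3)
4089.7 T = 227126 − 43491 = 183635
T ≈ 44.90 °C. Since T > 0 °C, the all-ice-melts assumption holds.

T_f ≈ 44.9 °C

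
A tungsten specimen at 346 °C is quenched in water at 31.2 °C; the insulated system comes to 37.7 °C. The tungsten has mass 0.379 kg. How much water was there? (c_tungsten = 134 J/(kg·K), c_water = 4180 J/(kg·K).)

|Q_tungsten| = |Q_water|:
0.379×134×(346 − 37.7) = m×4180×(37.7 − 31.2)
27170 m = 15657  ⇒  m ≈ 0.5763 kg

m ≈ 0.576 kg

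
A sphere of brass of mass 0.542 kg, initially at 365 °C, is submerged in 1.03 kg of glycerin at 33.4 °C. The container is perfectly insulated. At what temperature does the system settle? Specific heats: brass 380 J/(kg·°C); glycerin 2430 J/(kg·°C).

Set heat shed by the hot body equal to heat absorbed by the cold body:
0.542·380·(365 − T) = 1.03·2430·(T − 33.4)
205.96(365 − T) = 2502.9(T − 33.4)
2708.9 T = 158772  ⇒  T ≈ 58.61 °C

T_f ≈ 58.6 °C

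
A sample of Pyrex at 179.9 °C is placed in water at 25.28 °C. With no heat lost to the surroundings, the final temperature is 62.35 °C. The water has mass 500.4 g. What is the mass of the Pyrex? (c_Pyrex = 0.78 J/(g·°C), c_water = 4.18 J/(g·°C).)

Heat lost by the Pyrex = heat gained by the water:
m×0.78×(179.9 − 62.35) = 500.4×4.18×(62.35 − 25.28)
91.69 m = 77538  ⇒  m ≈ 845.7 g

m ≈ 846 g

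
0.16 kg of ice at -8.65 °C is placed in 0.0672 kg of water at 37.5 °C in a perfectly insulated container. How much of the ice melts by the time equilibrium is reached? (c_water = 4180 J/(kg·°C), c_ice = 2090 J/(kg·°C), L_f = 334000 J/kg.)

Cooling the water to 0 °C releases 0.0672·4180·37.5 = 10534 J.
Warming the ice to 0 °C takes 0.16·2090·8.65 = 2892.6 J, leaving 7641 J for melting.
Melting all 0.16 kg of ice would need 0.16·334000 = 53440 J.
Since 7641 < 53440 J, not all the ice melts; equilibrium is at 0 °C.
m_melt = 7641 / L_f = 0.02288 kg.

m_melted ≈ 0.0229 kg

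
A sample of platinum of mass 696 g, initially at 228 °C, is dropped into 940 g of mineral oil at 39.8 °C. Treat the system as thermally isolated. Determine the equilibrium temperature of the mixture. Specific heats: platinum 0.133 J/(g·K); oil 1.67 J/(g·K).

T_f ≈ 50.3 °C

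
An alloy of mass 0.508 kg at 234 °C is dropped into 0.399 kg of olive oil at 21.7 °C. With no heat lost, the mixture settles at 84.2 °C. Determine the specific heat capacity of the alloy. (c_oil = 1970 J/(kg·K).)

c ≈ 646 J/(kg·K)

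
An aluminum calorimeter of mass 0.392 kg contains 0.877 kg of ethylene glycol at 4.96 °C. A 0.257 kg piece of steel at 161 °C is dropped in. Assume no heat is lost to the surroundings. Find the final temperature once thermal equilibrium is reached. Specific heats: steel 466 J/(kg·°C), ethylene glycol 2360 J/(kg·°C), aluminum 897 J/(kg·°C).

T_f ≈ 12.3 °C

Taking heat into each body as positive, Σ m c ΔT = 0:
0.257*466*(T − 161) + 0.877*2360*(T − 4.96) + 0.392*897*(T − 4.96) = 0
119.76(T − 161) + 2069.7(T − 4.96) + 351.62(T − 4.96) = 0
2541.1 T = 31292
T = 31292/2541.1 ≈ 12.31 °C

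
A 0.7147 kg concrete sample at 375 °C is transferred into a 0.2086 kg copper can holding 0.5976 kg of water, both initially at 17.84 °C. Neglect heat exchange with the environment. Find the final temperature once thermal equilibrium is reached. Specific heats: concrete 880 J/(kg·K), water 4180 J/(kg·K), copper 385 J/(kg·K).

Let T be the final temperature. ΣQ_i = 0:
0.7147×880×(T − 375) + 0.5976×4180×(T − 17.84) + 0.2086×385×(T − 17.84) = 0
628.94(T − 375) + 2498(T − 17.84) + 80.31(T − 17.84) = 0
3207.2 T = 281847
T = 281847/3207.2 ≈ 87.88 °C

T_f ≈ 87.9 °C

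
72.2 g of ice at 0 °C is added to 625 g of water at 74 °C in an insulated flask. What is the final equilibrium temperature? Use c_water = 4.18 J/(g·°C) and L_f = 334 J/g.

T_f ≈ 58.1 °C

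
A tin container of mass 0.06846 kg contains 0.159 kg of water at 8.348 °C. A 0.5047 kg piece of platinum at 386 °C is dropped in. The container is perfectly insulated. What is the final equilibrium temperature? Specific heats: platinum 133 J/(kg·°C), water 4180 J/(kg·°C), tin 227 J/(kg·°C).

Taking heat into each body as positive, Σ m c ΔT = 0:
0.5047*133*(T − 386) + 0.159*4180*(T − 8.348) + 0.06846*227*(T − 8.348) = 0
67.13(T − 386) + 664.62(T − 8.348) + 15.54(T − 8.348) = 0
(67.13 + 664.62 + 15.54) T = 67.13*386 + 664.62*8.348 + 15.54*8.348
T = 31588/747.29 ≈ 42.27 °C

T_f ≈ 42.3 °C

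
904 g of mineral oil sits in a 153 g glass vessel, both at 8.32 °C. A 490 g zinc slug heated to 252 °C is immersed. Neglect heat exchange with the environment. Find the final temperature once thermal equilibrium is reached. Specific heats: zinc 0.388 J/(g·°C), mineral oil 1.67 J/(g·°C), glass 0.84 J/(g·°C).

T_f ≈ 33.7 °C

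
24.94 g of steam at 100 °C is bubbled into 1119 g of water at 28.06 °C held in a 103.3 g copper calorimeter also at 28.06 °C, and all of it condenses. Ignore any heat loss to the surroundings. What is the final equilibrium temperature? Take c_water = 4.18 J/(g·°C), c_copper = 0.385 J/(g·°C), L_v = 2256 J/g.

T_f ≈ 41.3 °C

Heat gained plus heat lost sum to zero:
condense steam: −24.94·2256 = −56265
  condensate cools 100→T: 24.94·4.18·(T − 100) = 104.25(T − 100)
  water warms: 1119·4.18·(T − 28.06) = 4677.4(T − 28.06)
  copper cup: 103.3·0.385·(T − 28.06) = 39.77(T − 28.06)
4821.4 T = 56265 + 10425 + 132364 = 199054
T ≈ 41.29 °C — below 100 °C, confirming all the steam condensed.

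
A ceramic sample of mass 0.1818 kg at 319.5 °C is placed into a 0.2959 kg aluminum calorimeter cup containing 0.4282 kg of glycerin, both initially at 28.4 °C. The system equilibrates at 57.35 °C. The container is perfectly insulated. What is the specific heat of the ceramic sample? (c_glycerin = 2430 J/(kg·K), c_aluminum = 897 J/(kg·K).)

c ≈ 793 J/(kg·K)

Let T be the final temperature. ΣQ_i = 0:
0.1818×c×(57.35 − 319.5) + 0.4282×2430×(57.35 − 28.4) + 0.2959×897×(57.35 − 28.4) = 0
-47.66 c = -37807
c = -37807/-47.66 ≈ 793.3 J/(kg·K)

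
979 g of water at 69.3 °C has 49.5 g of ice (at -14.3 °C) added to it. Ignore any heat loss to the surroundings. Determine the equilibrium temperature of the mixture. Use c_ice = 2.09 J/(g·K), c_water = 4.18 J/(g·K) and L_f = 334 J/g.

T_f ≈ 61.8 °C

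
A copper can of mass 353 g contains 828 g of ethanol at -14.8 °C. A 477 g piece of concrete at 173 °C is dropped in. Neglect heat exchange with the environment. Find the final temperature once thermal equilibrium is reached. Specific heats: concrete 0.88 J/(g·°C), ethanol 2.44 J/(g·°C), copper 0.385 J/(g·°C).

T_f ≈ 15.8 °C

T_f is the heat-capacity-weighted average of the initial temperatures:
T_f = (419.76*173 + 2020.3*(-14.8) + 135.91*(-14.8)) / (419.76 + 2020.3 + 135.91)
    = 40706 / 2576 ≈ 15.80 °C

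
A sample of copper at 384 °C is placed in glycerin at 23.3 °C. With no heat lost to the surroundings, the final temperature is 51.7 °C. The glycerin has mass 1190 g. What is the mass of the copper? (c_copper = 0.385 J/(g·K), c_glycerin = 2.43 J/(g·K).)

Heat lost by the copper = heat gained by the glycerin:
m·0.385·(384 − 51.7) = 1190·2.43·(51.7 − 23.3)
127.94 m = 82124  ⇒  m ≈ 641.9 g

m ≈ 642 g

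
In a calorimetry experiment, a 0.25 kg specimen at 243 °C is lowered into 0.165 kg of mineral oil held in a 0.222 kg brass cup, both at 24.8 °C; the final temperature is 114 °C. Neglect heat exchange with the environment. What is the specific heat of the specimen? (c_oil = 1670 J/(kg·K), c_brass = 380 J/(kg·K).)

c ≈ 995 J/(kg·K)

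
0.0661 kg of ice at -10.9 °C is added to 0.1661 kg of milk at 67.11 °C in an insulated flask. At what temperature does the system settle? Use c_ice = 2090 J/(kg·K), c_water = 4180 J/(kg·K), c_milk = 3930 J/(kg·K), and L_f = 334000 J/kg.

Setting the total heat transfer to zero:
warm ice to 0 °C: 0.0661×2090×(0 − (-10.9)) = 1505.8; melt ice: 0.0661×334000 = 22077; warm the meltwater: 276.3 T; milk: 652.77(T − 67.11)
929.07 T = 43808 − 23583 = 20224
T ≈ 21.77 °C (positive, so assuming full melt was valid).

T_f ≈ 21.8 °C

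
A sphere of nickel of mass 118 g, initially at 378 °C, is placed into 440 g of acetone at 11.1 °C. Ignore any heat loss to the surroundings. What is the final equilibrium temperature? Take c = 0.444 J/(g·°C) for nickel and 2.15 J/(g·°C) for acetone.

T_f ≈ 30.4 °C

Set heat shed by the hot body equal to heat absorbed by the cold body:
118×0.444×(378 − T) = 440×2.15×(T − 11.1)
52.39(378 − T) = 946(T − 11.1)
998.39 T = 30305  ⇒  T ≈ 30.35 °C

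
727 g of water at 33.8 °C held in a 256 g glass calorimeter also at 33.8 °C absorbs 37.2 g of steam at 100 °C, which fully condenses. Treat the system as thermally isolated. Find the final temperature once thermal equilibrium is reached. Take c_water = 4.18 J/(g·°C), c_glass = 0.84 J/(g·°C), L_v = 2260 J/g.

T_f ≈ 61.5 °C

Energy conservation, ΣQ = 0:
latent heat released on condensation: 37.2·2260 = 84072; condensate cools 100→T: 37.2·4.18·(T − 100) = 155.5(T − 100); original water: 3038.9(T − 33.8); glass cup: 256·0.84·(T − 33.8) = 215.04(T − 33.8)
3409.4 T = 84072 + 15550 + 109982 = 209603
T ≈ 61.48 °C, under the boiling point, so the assumption holds.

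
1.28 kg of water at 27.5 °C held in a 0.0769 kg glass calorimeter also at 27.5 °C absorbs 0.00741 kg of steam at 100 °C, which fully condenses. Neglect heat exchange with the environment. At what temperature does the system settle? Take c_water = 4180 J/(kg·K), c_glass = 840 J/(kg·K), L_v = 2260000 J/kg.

Heat gained plus heat lost sum to zero:
condense steam: −0.00741·2260000 = −16747; condensed water 100 °C→T: 30.97(T − 100); original water: 5350.4(T − 27.5); glass cup: 0.0769·840·(T − 27.5) = 64.6(T − 27.5)
5446 T = 16747 + 3097.4 + 148912 = 168756
T ≈ 30.99 °C — below 100 °C, confirming all the steam condensed.

T_f ≈ 31.0 °C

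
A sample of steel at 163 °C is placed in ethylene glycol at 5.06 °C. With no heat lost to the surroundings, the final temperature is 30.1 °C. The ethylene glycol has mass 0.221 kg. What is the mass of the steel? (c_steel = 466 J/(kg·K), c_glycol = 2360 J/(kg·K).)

m ≈ 0.211 kg

Heat lost by the steel = heat gained by the glycol:
m×466×(163 − 30.1) = 0.221×2360×(30.1 − 5.06)
61931 m = 13060  ⇒  m ≈ 0.2109 kg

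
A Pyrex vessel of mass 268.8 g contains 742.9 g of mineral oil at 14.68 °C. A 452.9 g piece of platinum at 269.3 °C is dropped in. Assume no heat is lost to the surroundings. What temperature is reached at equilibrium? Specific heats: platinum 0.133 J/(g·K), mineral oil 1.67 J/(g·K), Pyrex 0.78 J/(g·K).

Energy conservation, ΣQ = 0:
452.9·0.133·(T − 269.3) + 742.9·1.67·(T − 14.68) + 268.8·0.78·(T − 14.68) = 0
1510.5 T = 37512
T = 37512/1510.5 ≈ 24.83 °C

T_f ≈ 24.8 °C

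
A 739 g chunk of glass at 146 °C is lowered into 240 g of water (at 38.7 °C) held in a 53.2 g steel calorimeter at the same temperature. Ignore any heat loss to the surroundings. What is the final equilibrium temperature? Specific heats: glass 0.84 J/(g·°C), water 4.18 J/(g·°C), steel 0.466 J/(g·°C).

T_f ≈ 79.1 °C

Setting the total heat transfer to zero:
739*0.84*(T − 146) + 240*4.18*(T − 38.7) + 53.2*0.466*(T − 38.7) = 0
(620.76 + 1003.2 + 24.79) T = 620.76*146 + 1003.2*38.7 + 24.79*38.7
T ≈ 79.10 °C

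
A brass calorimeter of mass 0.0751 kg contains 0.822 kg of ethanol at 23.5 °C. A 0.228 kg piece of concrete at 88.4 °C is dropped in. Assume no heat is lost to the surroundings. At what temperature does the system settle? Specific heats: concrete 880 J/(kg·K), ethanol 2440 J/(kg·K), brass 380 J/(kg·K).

T_f ≈ 29.3 °C

Energy conservation, ΣQ = 0:
0.228*880*(T − 88.4) + 0.822*2440*(T − 23.5) + 0.0751*380*(T − 23.5) = 0
200.64(T − 88.4) + 2005.7(T − 23.5) + 28.54(T − 23.5) = 0
2234.9 T = 65541
T ≈ 29.33 °C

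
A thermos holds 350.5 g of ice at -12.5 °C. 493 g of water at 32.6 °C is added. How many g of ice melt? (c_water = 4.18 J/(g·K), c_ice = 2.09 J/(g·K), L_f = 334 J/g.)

Water can give up m c ΔT = 493×4.18×32.6 = 67180 J before reaching 0 °C.
Of that, 350.5×2.09×12.5 = 9156.8 J goes to bring the ice to 0 °C, leaving 58023 J.
Fully melting the ice requires m_ice L_f = 350.5×334 = 117067 J.
58023 J < 117067 J, so only part of the ice melts and the system sits at 0 °C.
m_melt = 58023 / L_f = 173.7 g.

m_melted ≈ 174 g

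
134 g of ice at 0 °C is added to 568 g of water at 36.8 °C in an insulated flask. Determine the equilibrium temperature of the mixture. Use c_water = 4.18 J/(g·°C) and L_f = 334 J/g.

T_f ≈ 14.5 °C

Energy balance with sensible and latent terms:
latent heat to melt: 134×334 = 44756; meltwater 0→T: 134×4.18×T = 560.12 T; water: 2374.2(T − 36.8)
2934.4 T = 87372 − 44756 = 42616
T ≈ 14.52 °C — above 0 °C, consistent with complete melting.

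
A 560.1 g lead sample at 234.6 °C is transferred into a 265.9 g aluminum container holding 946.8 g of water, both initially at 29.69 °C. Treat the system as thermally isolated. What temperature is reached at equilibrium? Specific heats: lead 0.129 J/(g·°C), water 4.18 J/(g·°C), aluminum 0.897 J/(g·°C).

Let T be the final temperature. ΣQ_i = 0:
560.1·0.129·(T − 234.6) + 946.8·4.18·(T − 29.69) + 265.9·0.897·(T − 29.69) = 0
72.25(T − 234.6) + 3957.6(T − 29.69) + 238.51(T − 29.69) = 0
(72.25 + 3957.6 + 238.51) T = 72.25·234.6 + 3957.6·29.69 + 238.51·29.69
T ≈ 33.16 °C

T_f ≈ 33.2 °C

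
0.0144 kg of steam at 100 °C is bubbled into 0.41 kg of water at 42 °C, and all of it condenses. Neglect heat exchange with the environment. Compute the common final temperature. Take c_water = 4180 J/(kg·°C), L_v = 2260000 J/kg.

T_f ≈ 62.3 °C

Energy balance with sensible and latent terms:
latent heat released on condensation: 0.0144·2260000 = 32544
  condensed water 100 °C→T: 60.19(T − 100)
  water warms: 0.41·4180·(T − 42) = 1713.8(T − 42)
1774 T = 32544 + 6019.2 + 71980 = 110543
T ≈ 62.31 °C, under the boiling point, so the assumption holds.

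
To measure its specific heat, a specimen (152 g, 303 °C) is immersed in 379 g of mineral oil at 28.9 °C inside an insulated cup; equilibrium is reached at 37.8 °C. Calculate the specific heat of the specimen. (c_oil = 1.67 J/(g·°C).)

Net heat exchanged in the isolated system is zero:
152·c·(37.8 − 303) + 379·1.67·(37.8 − 28.9) = 0
-40310 c = -5633.1
c = -5633.1/-40310 ≈ 0.1397 J/(g·°C)

c ≈ 0.14 J/(g·°C)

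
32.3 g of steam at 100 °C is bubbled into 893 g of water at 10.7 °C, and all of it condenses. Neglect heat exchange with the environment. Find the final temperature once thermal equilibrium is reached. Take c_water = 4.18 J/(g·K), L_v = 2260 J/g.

T_f ≈ 32.7 °C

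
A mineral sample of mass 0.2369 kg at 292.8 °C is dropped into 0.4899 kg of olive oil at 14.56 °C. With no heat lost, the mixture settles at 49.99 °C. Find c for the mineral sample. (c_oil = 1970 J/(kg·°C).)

c ≈ 594 J/(kg·°C)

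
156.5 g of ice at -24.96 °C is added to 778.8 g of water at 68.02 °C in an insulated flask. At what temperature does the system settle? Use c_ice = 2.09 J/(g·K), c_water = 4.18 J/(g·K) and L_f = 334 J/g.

T_f ≈ 41.2 °C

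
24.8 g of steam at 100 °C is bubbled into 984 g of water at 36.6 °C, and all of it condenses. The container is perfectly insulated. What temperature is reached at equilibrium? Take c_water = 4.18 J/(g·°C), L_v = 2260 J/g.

Sum of m c ΔT and latent-heat terms is zero:
condense steam: −24.8·2260 = −56048; condensate cools 100→T: 24.8·4.18·(T − 100) = 103.66(T − 100); water warms: 984·4.18·(T − 36.6) = 4113.1(T − 36.6)
4216.8 T = 56048 + 10366 + 150540 = 216955
T ≈ 51.45 °C — below 100 °C, confirming all the steam condensed.

T_f ≈ 51.5 °C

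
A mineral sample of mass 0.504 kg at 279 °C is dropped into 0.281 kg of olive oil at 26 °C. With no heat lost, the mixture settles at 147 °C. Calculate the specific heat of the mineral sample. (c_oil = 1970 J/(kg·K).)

c ≈ 1010 J/(kg·K)

Energy conservation, ΣQ = 0:
0.504·c·(147 − 279) + 0.281·1970·(147 − 26) = 0
-66.53 c = -66982
c = -66982/-66.53 ≈ 1007 J/(kg·K)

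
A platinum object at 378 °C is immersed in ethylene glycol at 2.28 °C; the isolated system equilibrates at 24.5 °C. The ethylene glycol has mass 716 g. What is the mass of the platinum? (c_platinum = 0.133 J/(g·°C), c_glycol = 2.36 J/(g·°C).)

m ≈ 799 g

|Q_platinum| = |Q_glycol|:
m×0.133×(378 − 24.5) = 716×2.36×(24.5 − 2.28)
47.02 m = 37546  ⇒  m ≈ 798.6 g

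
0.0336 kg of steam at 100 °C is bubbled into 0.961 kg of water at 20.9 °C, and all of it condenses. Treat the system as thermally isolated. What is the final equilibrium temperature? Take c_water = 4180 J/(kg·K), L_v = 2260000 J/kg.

Heat gained plus heat lost sum to zero:
condense steam: −0.0336·2260000 = −75936; condensed water 100 °C→T: 140.45(T − 100); water warms: 0.961·4180·(T − 20.9) = 4017(T − 20.9)
4157.4 T = 75936 + 14045 + 83955 = 173936
T ≈ 41.84 °C (< 100 °C, so full condensation is consistent).

T_f ≈ 41.8 °C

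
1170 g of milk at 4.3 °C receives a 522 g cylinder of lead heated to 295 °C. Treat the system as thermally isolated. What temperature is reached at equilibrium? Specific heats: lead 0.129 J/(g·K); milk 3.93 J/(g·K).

Setting the total heat transfer to zero:
522×0.129×(T − 295) + 1170×3.93×(T − 4.3) = 0
67.34(T − 295) + 4598.1(T − 4.3) = 0
4665.4 T = 39637
T ≈ 8.50 °C

T_f ≈ 8.5 °C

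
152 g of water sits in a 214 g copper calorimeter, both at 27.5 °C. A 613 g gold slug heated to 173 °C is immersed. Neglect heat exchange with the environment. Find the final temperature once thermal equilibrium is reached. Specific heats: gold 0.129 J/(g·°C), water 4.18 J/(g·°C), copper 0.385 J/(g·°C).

With ΣQ=0 the equilibrium temperature is the m·c-weighted mean:
T_f = (79.08*173 + 635.36*27.5 + 82.39*27.5) / (79.08 + 635.36 + 82.39)
    = 33418 / 796.83 ≈ 41.94 °C

T_f ≈ 41.9 °C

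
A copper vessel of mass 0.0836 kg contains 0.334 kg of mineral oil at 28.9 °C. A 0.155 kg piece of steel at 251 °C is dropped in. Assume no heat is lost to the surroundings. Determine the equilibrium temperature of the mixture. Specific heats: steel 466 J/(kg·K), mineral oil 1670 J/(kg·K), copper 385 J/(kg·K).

Setting the total heat transfer to zero:
0.155×466×(T − 251) + 0.334×1670×(T − 28.9) + 0.0836×385×(T − 28.9) = 0
72.23(T − 251) + 557.78(T − 28.9) + 32.19(T − 28.9) = 0
(72.23 + 557.78 + 32.19) T = 72.23×251 + 557.78×28.9 + 32.19×28.9
T = 35180/662.2 ≈ 53.13 °C

T_f ≈ 53.1 °C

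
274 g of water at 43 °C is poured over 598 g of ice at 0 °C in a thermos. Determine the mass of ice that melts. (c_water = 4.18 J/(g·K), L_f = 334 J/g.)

m_melted ≈ 147 g

Water can give up m c ΔT = 274·4.18·43 = 49249 J before reaching 0 °C.
Fully melting the ice requires m_ice L_f = 598·334 = 199732 J.
Since 49249 < 199732 J, not all the ice melts; equilibrium is at 0 °C.
m_melted·334 = 49249  ⇒  m_melted ≈ 147.5 g.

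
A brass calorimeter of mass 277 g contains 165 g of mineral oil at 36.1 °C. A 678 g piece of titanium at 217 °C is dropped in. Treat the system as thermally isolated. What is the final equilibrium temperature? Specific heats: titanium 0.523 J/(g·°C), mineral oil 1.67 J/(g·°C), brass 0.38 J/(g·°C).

T_f ≈ 123.3 °C

Taking heat into each body as positive, Σ m c ΔT = 0:
678×0.523×(T − 217) + 165×1.67×(T − 36.1) + 277×0.38×(T − 36.1) = 0
735.4 T = 90694
T ≈ 123.33 °C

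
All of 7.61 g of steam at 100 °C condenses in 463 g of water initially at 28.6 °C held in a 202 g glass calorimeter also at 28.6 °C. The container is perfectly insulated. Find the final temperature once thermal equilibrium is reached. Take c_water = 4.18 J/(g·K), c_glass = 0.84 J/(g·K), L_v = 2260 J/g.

T_f ≈ 37.7 °C

Conservation of energy gives ΣQ = 0:
latent heat released on condensation: 7.61·2260 = 17199
  condensate cools 100→T: 7.61·4.18·(T − 100) = 31.81(T − 100)
  original water: 1935.3(T − 28.6)
  cup: 169.68(T − 28.6)
2136.8 T = 17199 + 3181 + 60204 = 80583
T ≈ 37.71 °C — below 100 °C, confirming all the steam condensed.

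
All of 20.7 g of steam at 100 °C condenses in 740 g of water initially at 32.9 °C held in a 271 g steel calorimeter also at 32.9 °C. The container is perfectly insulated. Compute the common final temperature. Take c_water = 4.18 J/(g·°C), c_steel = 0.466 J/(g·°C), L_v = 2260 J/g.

T_f ≈ 48.8 °C

Net heat exchanged in the isolated system is zero:
steam→water at 100 °C releases m L_v = 20.7×2260 = 46782; condensate cools 100→T: 20.7×4.18×(T − 100) = 86.53(T − 100); original water: 3093.2(T − 32.9); steel cup: 271×0.466×(T − 32.9) = 126.29(T − 32.9)
3306 T = 46782 + 8652.6 + 105921 = 161356
T ≈ 48.81 °C, under the boiling point, so the assumption holds.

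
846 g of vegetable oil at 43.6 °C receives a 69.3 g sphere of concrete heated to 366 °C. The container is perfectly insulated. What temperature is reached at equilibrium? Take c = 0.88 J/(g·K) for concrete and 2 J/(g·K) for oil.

T_f ≈ 54.8 °C

Heat lost by the concrete equals heat gained by the oil:
69.3·0.88·(366 − T) = 846·2·(T − 43.6)
60.98(366 − T) = 1692(T − 43.6)
1753 T = 96091  ⇒  T ≈ 54.82 °C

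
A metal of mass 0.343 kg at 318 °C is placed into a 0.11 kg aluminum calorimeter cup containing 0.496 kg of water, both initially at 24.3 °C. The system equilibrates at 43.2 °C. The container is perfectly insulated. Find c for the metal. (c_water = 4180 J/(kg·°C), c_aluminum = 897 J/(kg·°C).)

c ≈ 436 J/(kg·°C)

Let T be the final temperature. ΣQ_i = 0:
0.343·c·(43.2 − 318) + 0.496·4180·(43.2 − 24.3) + 0.11·897·(43.2 − 24.3) = 0
-94.26 c = -41050
c = -41050/-94.26 ≈ 435.5 J/(kg·°C)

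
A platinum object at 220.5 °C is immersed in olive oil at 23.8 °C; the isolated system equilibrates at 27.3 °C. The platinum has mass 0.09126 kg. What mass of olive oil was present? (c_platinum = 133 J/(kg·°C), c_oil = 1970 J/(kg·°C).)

m ≈ 0.34 kg

Setting the total heat transfer to zero:
0.09126×133×(27.3 − 220.5) + m×1970×(27.3 − 23.8) = 0
6895 m = 2345
m = 2345/6895 ≈ 0.3401 kg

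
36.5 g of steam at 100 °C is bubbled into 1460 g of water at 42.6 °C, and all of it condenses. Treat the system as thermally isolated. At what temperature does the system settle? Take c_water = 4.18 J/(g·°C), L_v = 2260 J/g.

Let T be the final temperature. ΣQ_i = 0:
condense steam: −36.5×2260 = −82490; condensate cools 100→T: 36.5×4.18×(T − 100) = 152.57(T − 100); water warms: 1460×4.18×(T − 42.6) = 6102.8(T − 42.6)
6255.4 T = 82490 + 15257 + 259979 = 357726
T ≈ 57.19 °C (< 100 °C, so full condensation is consistent).

T_f ≈ 57.2 °C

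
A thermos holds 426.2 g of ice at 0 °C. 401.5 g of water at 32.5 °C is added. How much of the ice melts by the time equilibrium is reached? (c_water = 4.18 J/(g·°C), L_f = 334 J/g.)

m_melted ≈ 163 g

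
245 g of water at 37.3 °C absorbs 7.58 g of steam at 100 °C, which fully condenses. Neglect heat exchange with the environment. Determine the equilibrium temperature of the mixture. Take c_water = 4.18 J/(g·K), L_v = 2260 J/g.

T_f ≈ 55.4 °C

Let T be the final temperature. ΣQ_i = 0:
steam→water at 100 °C releases m L_v = 7.58×2260 = 17131; condensed water 100 °C→T: 31.68(T − 100); original water: 1024.1(T − 37.3)
1055.8 T = 17131 + 3168.4 + 38199 = 58498
T ≈ 55.41 °C (< 100 °C, so full condensation is consistent).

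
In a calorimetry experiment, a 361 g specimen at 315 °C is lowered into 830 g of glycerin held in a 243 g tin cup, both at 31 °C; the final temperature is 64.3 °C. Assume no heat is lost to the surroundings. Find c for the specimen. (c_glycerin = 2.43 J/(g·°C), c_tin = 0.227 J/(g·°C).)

Setting the total heat transfer to zero:
361·c·(64.3 − 315) + 830·2.43·(64.3 − 31) + 243·0.227·(64.3 − 31) = 0
-90503 c = -69000
c = -69000/-90503 ≈ 0.7624 J/(g·°C)

c ≈ 0.762 J/(g·°C)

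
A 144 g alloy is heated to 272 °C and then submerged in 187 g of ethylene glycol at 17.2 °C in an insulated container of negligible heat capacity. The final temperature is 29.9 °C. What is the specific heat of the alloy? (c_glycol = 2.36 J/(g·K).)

c ≈ 0.161 J/(g·K)

Conservation of energy gives ΣQ = 0:
144×c×(29.9 − 272) + 187×2.36×(29.9 − 17.2) = 0
-34862 c = -5604.8
c = -5604.8/-34862 ≈ 0.1608 J/(g·K)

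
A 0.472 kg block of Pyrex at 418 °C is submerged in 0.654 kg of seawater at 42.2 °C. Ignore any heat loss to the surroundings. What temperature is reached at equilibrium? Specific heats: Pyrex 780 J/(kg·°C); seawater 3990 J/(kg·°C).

T_f ≈ 88.7 °C

Setting the total heat transfer to zero:
0.472·780·(T − 418) + 0.654·3990·(T − 42.2) = 0
2977.6 T = 264010
T ≈ 88.66 °C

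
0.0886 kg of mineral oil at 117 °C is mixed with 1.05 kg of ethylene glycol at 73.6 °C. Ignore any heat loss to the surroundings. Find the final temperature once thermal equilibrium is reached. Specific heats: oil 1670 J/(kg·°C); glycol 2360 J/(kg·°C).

T_f ≈ 76.0 °C

Conservation of energy gives ΣQ = 0:
0.0886·1670·(T − 117) + 1.05·2360·(T − 73.6) = 0
147.96(T − 117) + 2478(T − 73.6) = 0
2626 T = 199692
T ≈ 76.05 °C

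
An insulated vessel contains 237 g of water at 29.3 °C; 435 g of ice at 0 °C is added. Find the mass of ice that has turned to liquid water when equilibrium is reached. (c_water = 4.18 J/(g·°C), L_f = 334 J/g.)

Water can give up m c ΔT = 237·4.18·29.3 = 29026 J before reaching 0 °C.
Melting all 435 g of ice would need 435·334 = 145290 J.
That's not enough to melt it all — equilibrium is at 0 °C with ice remaining.
Mass melted = 29026/334 ≈ 86.91 g.

m_melted ≈ 86.9 g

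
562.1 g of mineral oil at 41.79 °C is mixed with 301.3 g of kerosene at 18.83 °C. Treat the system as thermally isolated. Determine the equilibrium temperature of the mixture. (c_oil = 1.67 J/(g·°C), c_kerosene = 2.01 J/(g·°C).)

Net heat exchanged in the isolated system is zero:
562.1×1.67×(T − 41.79) + 301.3×2.01×(T − 18.83) = 0
1544.3 T = 50632
T = 50632/1544.3 ≈ 32.79 °C

T_f ≈ 32.8 °C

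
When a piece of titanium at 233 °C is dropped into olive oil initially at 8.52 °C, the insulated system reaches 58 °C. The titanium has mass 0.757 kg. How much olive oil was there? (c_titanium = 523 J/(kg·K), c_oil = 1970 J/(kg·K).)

m ≈ 0.711 kg

Heat lost by the titanium = heat gained by the oil:
0.757·523·(233 − 58) = m·1970·(58 − 8.52)
97476 m = 69284  ⇒  m ≈ 0.7108 kg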